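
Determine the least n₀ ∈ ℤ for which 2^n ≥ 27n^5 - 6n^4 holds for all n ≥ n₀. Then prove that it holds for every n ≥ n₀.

n₀ = 30

At n = 29: 536870912 < 549557337, so the inequality fails and n₀ ≥ 30. We prove 2^n ≥ 27n^5 - 6n^4 for all n ≥ 30.
Base step (n = 30): 2^n = 1073741824 and 27n^5 - 6n^4 = 651240000, so 1073741824 ≥ 651240000.
For the inductive step, assume it holds for an arbitrary k ≥ 30, so 2^k ≥ 27k^5 - 6k^4.
Then 2^(k + 1) = 2·(2^k) ≥ 2·(27k^5 - 6k^4).
Also, for k ≥ 30 we have 2·(27k^5 - 6k^4) ≥ 27(k+1)^5 - 6(k+1)^4, since 2·(27k^5 - 6k^4) − (27(k+1)^5 - 6(k+1)^4) = 27k^5 - 141k^4 - 246k^3 - 234k^2 - 111k - 21, which is nonnegative for all k ≥ 30.
Combining, 2^(k + 1) ≥ 27(k+1)^5 - 6(k+1)^4.
By the principle of mathematical induction, the result holds for all n ≥ 30.
Hence the smallest such n₀ is 30.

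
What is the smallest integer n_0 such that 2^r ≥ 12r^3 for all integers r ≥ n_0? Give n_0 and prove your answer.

At r = 15: 32768 < 40500, so the inequality fails and n_0 ≥ 16. We prove 2^r ≥ 12r^3 for all r ≥ 16.
Base step (r = 16): 2^r = 65536 and 12r^3 = 49152, so 65536 ≥ 49152.
Suppose the result is true for r = m, so 2^m ≥ 12m^3.
Then 2^(m + 1) = 2·(2^m) ≥ 2·(12m^3).
Also, for m ≥ 16 we have 2·(12m^3) ≥ 12(m+1)^3, since 2 ≥ (1 + 1/m)^3 for all m ≥ 16.
Combining, 2^(m + 1) ≥ 12(m+1)^3.
By the principle of mathematical induction, the result holds for all r ≥ 16.
Hence the smallest such n_0 is 16.

n_0 = 16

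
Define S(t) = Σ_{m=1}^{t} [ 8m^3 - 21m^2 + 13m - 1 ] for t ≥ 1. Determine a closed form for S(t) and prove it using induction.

S(t) = t(2t^3 - 3t^2 - 2t + 2)

We claim S(t) = t(2t^3 - 3t^2 - 2t + 2) for all t ≥ 1.
For the base case t = 1: S(1) = -1, and the closed form gives -1. They agree.
For the inductive step, assume it holds for an arbitrary m ≥ 1, so S(m) = m(2m^3 - 3m^2 - 2m + 2).
Then S(m+1) = S(m) + (8m^3 + 3m^2 - 5m - 1) = (m(2m^3 - 3m^2 - 2m + 2)) + (8m^3 + 3m^2 - 5m - 1).
Simplifying, S(m+1) = (m + 1)(2m^3 + 3m^2 - 2m - 1) = (m+1)(2(m+1)^3 - 3(m+1)^2 - 2(m+1) + 2),
which is the closed form with t = m+1.
By induction, the statement is established for all t ≥ 1.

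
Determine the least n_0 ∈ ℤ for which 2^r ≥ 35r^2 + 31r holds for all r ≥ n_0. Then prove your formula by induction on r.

At r = 12: 4096 < 5412, so the inequality fails and n_0 ≥ 13. We prove 2^r ≥ 35r^2 + 31r for all r ≥ 13.
When r = 13: 2^r = 8192 and 35r^2 + 31r = 6318, so 8192 ≥ 6318.
Suppose the result is true for r = k, so 2^k ≥ 35k^2 + 31k.
Then 2^(k + 1) = 2·(2^k) ≥ 2·(35k^2 + 31k).
Also, for k ≥ 13 we have 2·(35k^2 + 31k) ≥ 35(k+1)^2 + 31(k+1), since 2·(35k^2 + 31k) − (35(k+1)^2 + 31(k+1)) = 35k^2 - 39k - 66, which is nonnegative for all k ≥ 13.
Combining, 2^(k + 1) ≥ 35(k+1)^2 + 31(k+1).
This completes the induction.
Hence the smallest such n_0 is 13.

n_0 = 13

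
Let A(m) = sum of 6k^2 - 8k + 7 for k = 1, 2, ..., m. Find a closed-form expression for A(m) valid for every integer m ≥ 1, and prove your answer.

A(m) = m(2m^2 - m + 4)

We claim A(m) = m(2m^2 - m + 4) for all m ≥ 1.
Base step (m = 1): A(1) = 5, and the closed form gives 5. They agree.
Suppose the result is true for m = k, so A(k) = k(2k^2 - k + 4).
Then A(k+1) = A(k) + (6k^2 + 4k + 5) = (k(2k^2 - k + 4)) + (6k^2 + 4k + 5).
Simplifying, A(k+1) = (k + 1)(2k^2 + 3k + 5) = (k+1)(2(k+1)^2 - (k+1) + 4),
which is the closed form with m = k+1.
By induction, the statement is established for all m ≥ 1.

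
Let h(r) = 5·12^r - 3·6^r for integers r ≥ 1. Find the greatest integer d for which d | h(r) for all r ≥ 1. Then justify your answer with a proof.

d = 6

Computing the first values: h(1) = 42 and h(2) = 612; gcd(42, 612) = 6, so d ≤ 6.
We prove 6 | 5·12^r - 3·6^r for all r ≥ 1 by induction on r.
Base step (r = 1): h(1) = 42 = 6·(7), so 6 | h(1).
Suppose the result is true for r = i, i.e. 6 | h(i). Then
h(i+1) − 12·h(i) = (5·12^(i+1) - 3·6^(i+1)) − 12·(5·12^i - 3·6^i) = (-3)·6^i·(6 − 12) = (18)·6^i. Since 6 | h(i) by the inductive hypothesis, 6 | 12·h(i); and 6 | 18 since 18 = 6·3. Therefore 6 | h(i+1).
Hence, by induction on r, the claim holds for every r ≥ 1.
Therefore the largest such d is 6.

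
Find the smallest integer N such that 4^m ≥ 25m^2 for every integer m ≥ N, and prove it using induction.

N = 5

At m = 4: 256 < 400, so the inequality fails and N ≥ 5. We prove 4^m ≥ 25m^2 for all m ≥ 5.
Base step (m = 5): 4^m = 1024 and 25m^2 = 625, so 1024 ≥ 625.
For the inductive step, assume it holds for an arbitrary r ≥ 5, so 4^r ≥ 25r^2.
Then 4^(r + 1) = 4·(4^r) ≥ 4·(25r^2).
Also, for r ≥ 5 we have 4·(25r^2) ≥ 25(r+1)^2, since 4 ≥ (1 + 1/r)^2 for all r ≥ 5.
Combining, 4^(r + 1) ≥ 25(r+1)^2.
Hence, by induction on m, the claim holds for every m ≥ 5.
Hence the smallest such N is 5.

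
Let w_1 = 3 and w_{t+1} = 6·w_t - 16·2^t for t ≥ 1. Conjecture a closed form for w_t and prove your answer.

w_t = 2^(t + 2) - 5·6^(t - 1)

Computing the first terms: w_1 = 3, w_2 = -14, w_3 = -148. This suggests w_t = 2^(t + 2) - 5·6^(t - 1).
Base step (t = 1): the formula gives 3 = 3 = w_1.
Suppose the result is true for t = k, so w_k = 2^(k + 2) - 5·6^(k - 1).
Then w_{k+1} = 6·w_k - 16·2^k = 6·(2^(k + 2) - 5·6^(k - 1)) - 16·2^k = 2^(k + 3) - 5·6^k = 2^((k+1) + 2) - 5·6^((k+1) - 1),
which is the claimed formula at t = k+1.
By the principle of mathematical induction, the result holds for all t ≥ 1.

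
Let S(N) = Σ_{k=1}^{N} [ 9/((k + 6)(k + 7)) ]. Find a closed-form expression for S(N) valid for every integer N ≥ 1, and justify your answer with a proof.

S(N) = 9N/(7(N + 7))

We claim S(N) = 9N/(7(N + 7)) for all N ≥ 1.
When N = 1: S(1) = 9/56, and the closed form gives 9/56. They agree.
For the inductive step, assume it holds for an arbitrary k ≥ 1, so S(k) = 9k/(7(k + 7)).
Then S(k+1) = S(k) + (9/((k + 7)(k + 8))) = (9k/(7(k + 7))) + (9/((k + 7)(k + 8))).
Simplifying, S(k+1) = 9(k + 1)/(7(k + 8)) = 9(k+1)/(7((k+1) + 7)),
which is the closed form with N = k+1.
By the principle of mathematical induction, the result holds for all N ≥ 1.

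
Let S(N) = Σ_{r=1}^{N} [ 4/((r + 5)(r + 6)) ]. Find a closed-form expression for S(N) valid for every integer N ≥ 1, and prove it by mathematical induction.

We claim S(N) = 2N/(3(N + 6)) for all N ≥ 1.
When N = 1: S(1) = 2/21, and the closed form gives 2/21. They agree.
Inductive step: suppose the statement holds for some r ≥ 1, so S(r) = 2r/(3(r + 6)).
Then S(r+1) = S(r) + (4/((r + 6)(r + 7))) = (2r/(3(r + 6))) + (4/((r + 6)(r + 7))).
Simplifying, S(r+1) = 2(r + 1)/(3(r + 7)) = 2(r+1)/(3((r+1) + 6)),
which is the closed form with N = r+1.
This completes the induction.

S(N) = 2N/(3(N + 6))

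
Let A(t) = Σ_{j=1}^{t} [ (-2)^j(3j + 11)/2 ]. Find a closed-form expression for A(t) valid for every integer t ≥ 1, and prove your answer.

We claim A(t) = (-2)^t(t + 4) - 4 for all t ≥ 1.
For the base case t = 1: A(1) = -14, and the closed form gives -14. They agree.
For the inductive step, assume it holds for an arbitrary j ≥ 1, so A(j) = (-2)^j(j + 4) - 4.
Then A(j+1) = A(j) + ((-2)^j(-3j - 14)) = ((-2)^j(j + 4) - 4) + ((-2)^j(-3j - 14)).
Simplifying, A(j+1) = -2(-2)^j·j - 10(-2)^j - 4 = (-2)^(j+1)((j+1) + 4) - 4,
which is the closed form with t = j+1.
By the principle of mathematical induction, the result holds for all t ≥ 1.

A(t) = (-2)^t(t + 4) - 4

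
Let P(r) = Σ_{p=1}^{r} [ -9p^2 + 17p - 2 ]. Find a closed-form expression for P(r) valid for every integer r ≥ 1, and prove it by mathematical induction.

We claim P(r) = -r(3r^2 - 4r - 5) for all r ≥ 1.
When r = 1: P(1) = 6, and the closed form gives 6. They agree.
For the inductive step, assume it holds for an arbitrary p ≥ 1, so P(p) = p(-3p^2 + 4p + 5).
Then P(p+1) = P(p) + (-9p^2 - p + 6) = (p(-3p^2 + 4p + 5)) + (-9p^2 - p + 6).
Simplifying, P(p+1) = -(p + 1)(3p^2 + 2p - 6) = -(p+1)(3(p+1)^2 - 4(p+1) - 5),
which is the closed form with r = p+1.
By induction, the statement is established for all r ≥ 1.

P(r) = -r(3r^2 - 4r - 5)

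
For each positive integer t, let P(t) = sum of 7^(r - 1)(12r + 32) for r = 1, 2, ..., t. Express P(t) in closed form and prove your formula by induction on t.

P(t) = 7^t(2t + 5) - 5

We claim P(t) = 7^t(2t + 5) - 5 for all t ≥ 1.
Base case (t = 1): P(1) = 44, and the closed form gives 44. They agree.
Suppose the result is true for t = r, so P(r) = 7^r(2r + 5) - 5.
Then P(r+1) = P(r) + (7^r(12r + 44)) = (7^r(2r + 5) - 5) + (7^r(12r + 44)).
Simplifying, P(r+1) = 14·7^r·r + 49·7^r - 5 = 7^(r+1)(2(r+1) + 5) - 5,
which is the closed form with t = r+1.
By the principle of mathematical induction, the result holds for all t ≥ 1.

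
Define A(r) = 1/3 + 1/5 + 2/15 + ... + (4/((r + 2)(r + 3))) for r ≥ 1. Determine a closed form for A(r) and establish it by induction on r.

We claim A(r) = 4r/(3(r + 3)) for all r ≥ 1.
Base step (r = 1): A(1) = 1/3, and the closed form gives 1/3. They agree.
Inductive step: assume the claim holds for r = m, so A(m) = 4m/(3(m + 3)).
Then A(m+1) = A(m) + (4/((m + 3)(m + 4))) = (4m/(3(m + 3))) + (4/((m + 3)(m + 4))).
Simplifying, A(m+1) = 4(m + 1)/(3(m + 4)) = 4(m+1)/(3((m+1) + 3)),
which is the closed form with r = m+1.
By induction, the statement is established for all r ≥ 1.

A(r) = 4r/(3(r + 3))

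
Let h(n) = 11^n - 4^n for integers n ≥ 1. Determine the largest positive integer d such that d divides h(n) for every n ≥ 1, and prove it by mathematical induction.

Computing the first values: h(1) = 7 and h(2) = 105; gcd(7, 105) = 7, so d ≤ 7.
We prove 7 | 11^n - 4^n for all n ≥ 1 by induction on n.
For the base case n = 1: h(1) = 7 = 7·(1), so 7 | h(1).
Inductive step: suppose the statement holds for some i ≥ 1, i.e. 7 | h(i). Then
11^{i+1} − 4^{i+1} = 11·11^i − 4·4^i = 11·(11^i − 4^i) + (7)·4^i. The first term is divisible by 7 by the inductive hypothesis, and the second term (7)·4^i is divisible by 7 since 7 | 7. Hence 7 | h(i+1).
Hence, by induction on n, the claim holds for every n ≥ 1.
Therefore the largest such d is 7.

d = 7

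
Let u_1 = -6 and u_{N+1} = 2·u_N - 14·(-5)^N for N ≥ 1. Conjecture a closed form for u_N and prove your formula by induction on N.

u_N = 2(-5)^N + 2^(N + 1)

Computing the first terms: u_1 = -6, u_2 = 58, u_3 = -234. This suggests u_N = 2(-5)^N + 2^(N + 1).
Base case (N = 1): the formula gives -6 = -6 = u_1.
Inductive step: suppose the statement holds for some j ≥ 1, so u_j = 2(-5)^j + 2^(j + 1).
Then u_{j+1} = 2·u_j - 14·(-5)^j = 2·(2(-5)^j + 2^(j + 1)) - 14·(-5)^j = 2(-5)^(j + 1) + 2^(j + 2) = 2(-5)^(j+1) + 2^((j+1) + 1),
which is the claimed formula at N = j+1.
By the principle of mathematical induction, the result holds for all N ≥ 1.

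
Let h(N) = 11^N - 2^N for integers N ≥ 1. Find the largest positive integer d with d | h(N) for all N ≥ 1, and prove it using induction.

Computing the first values: h(1) = 9 and h(2) = 117; gcd(9, 117) = 9, so d ≤ 9.
We prove 9 | 11^N - 2^N for all N ≥ 1 by induction on N.
When N = 1: h(1) = 9 = 9·(1), so 9 | h(1).
Inductive step: assume the claim holds for N = j, i.e. 9 | h(j). Then
11^{j+1} − 2^{j+1} = 11·11^j − 2·2^j = 11·(11^j − 2^j) + (9)·2^j. The first term is divisible by 9 by the inductive hypothesis, and the second term (9)·2^j is divisible by 9 since 9 | 9. Hence 9 | h(j+1).
This completes the induction.
Therefore the largest such d is 9.

d = 9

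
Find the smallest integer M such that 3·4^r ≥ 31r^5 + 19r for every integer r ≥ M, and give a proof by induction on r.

M = 10

At r = 9: 786432 < 1830690, so the inequality fails and M ≥ 10. We prove 3·4^r ≥ 31r^5 + 19r for all r ≥ 10.
Base case (r = 10): 3·4^r = 3145728 and 31r^5 + 19r = 3100190, so 3145728 ≥ 3100190.
Inductive step: suppose the statement holds for some p ≥ 10, so 3·4^p ≥ 31p^5 + 19p.
Then 3·4^(p + 1) = 4·(3·4^p) ≥ 4·(31p^5 + 19p).
Also, for p ≥ 10 we have 4·(31p^5 + 19p) ≥ 31(p+1)^5 + 19(p+1), since 4·(31p^5 + 19p) − (31(p+1)^5 + 19(p+1)) = 93p^5 - 155p^4 - 310p^3 - 310p^2 - 98p - 50, which is nonnegative for all p ≥ 10.
Combining, 3·4^(p + 1) ≥ 31(p+1)^5 + 19(p+1).
By induction, the statement is established for all r ≥ 10.
Hence the smallest such M is 10.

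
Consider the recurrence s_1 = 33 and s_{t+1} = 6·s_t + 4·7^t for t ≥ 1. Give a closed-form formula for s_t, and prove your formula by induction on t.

s_t = 5·6^(t - 1) + 4·7^t

Computing the first terms: s_1 = 33, s_2 = 226, s_3 = 1552. This suggests s_t = 5·6^(t - 1) + 4·7^t.
For the base case t = 1: the formula gives 33 = 33 = s_1.
Inductive step: suppose the statement holds for some i ≥ 1, so s_i = 5·6^(i - 1) + 4·7^i.
Then s_{i+1} = 6·s_i + 4·7^i = 6·(5·6^(i - 1) + 4·7^i) + 4·7^i = 5·6^i + 4·7^(i + 1) = 5·6^((i+1) - 1) + 4·7^(i+1),
which is the claimed formula at t = i+1.
By induction, the statement is established for all t ≥ 1.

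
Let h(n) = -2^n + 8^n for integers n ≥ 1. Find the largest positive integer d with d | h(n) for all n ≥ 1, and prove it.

d = 6

Computing the first values: h(1) = 6 and h(2) = 60; gcd(6, 60) = 6, so d ≤ 6.
We prove 6 | -2^n + 8^n for all n ≥ 1 by induction on n.
For the base case n = 1: h(1) = 6 = 6·(1), so 6 | h(1).
For the inductive step, assume it holds for an arbitrary k ≥ 1, i.e. 6 | h(k). Then
8^{k+1} − 2^{k+1} = 8·8^k − 2·2^k = 8·(8^k − 2^k) + (6)·2^k. The first term is divisible by 6 by the inductive hypothesis, and the second term (6)·2^k is divisible by 6 since 6 | 6. Hence 6 | h(k+1).
This completes the induction.
Therefore the largest such d is 6.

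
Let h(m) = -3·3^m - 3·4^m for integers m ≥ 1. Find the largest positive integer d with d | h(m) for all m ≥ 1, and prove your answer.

d = 3

Computing the first values: h(1) = -21 and h(2) = -75; gcd(-21, -75) = 3, so d ≤ 3.
We prove 3 | -3·3^m - 3·4^m for all m ≥ 1 by induction on m.
When m = 1: h(1) = -21 = 3·(-7), so 3 | h(1).
Suppose the result is true for m = r, i.e. 3 | h(r). Then
h(r+1) − 4·h(r) = (-3·3^(r+1) - 3·4^(r+1)) − 4·(-3·3^r - 3·4^r) = (-3)·3^r·(3 − 4) = (3)·3^r. Since 3 | h(r) by the inductive hypothesis, 3 | 4·h(r); and 3 | 3 since 3 = 3·1. Therefore 3 | h(r+1).
By the principle of mathematical induction, the result holds for all m ≥ 1.
Therefore the largest such d is 3.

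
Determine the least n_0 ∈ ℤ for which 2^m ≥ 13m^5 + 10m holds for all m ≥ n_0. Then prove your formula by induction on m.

At m = 27: 134217728 < 186536061, so the inequality fails and n_0 ≥ 28. We prove 2^m ≥ 13m^5 + 10m for all m ≥ 28.
When m = 28: 2^m = 268435456 and 13m^5 + 10m = 223735064, so 268435456 ≥ 223735064.
Inductive step: suppose the statement holds for some k ≥ 28, so 2^k ≥ 13k^5 + 10k.
Then 2^(k + 1) = 2·(2^k) ≥ 2·(13k^5 + 10k).
Also, for k ≥ 28 we have 2·(13k^5 + 10k) ≥ 13(k+1)^5 + 10(k+1), since 2·(13k^5 + 10k) − (13(k+1)^5 + 10(k+1)) = 13k^5 - 65k^4 - 130k^3 - 130k^2 - 55k - 23, which is nonnegative for all k ≥ 28.
Combining, 2^(k + 1) ≥ 13(k+1)^5 + 10(k+1).
This completes the induction.
Hence the smallest such n_0 is 28.

n_0 = 28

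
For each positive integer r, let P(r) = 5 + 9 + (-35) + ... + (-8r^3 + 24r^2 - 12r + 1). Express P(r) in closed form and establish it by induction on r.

We claim P(r) = -r(2r^3 - 4r^2 - 4r + 1) for all r ≥ 1.
When r = 1: P(1) = 5, and the closed form gives 5. They agree.
For the inductive step, assume it holds for an arbitrary j ≥ 1, so P(j) = j(-2j^3 + 4j^2 + 4j - 1).
Then P(j+1) = P(j) + (-8j^3 + 12j + 5) = (j(-2j^3 + 4j^2 + 4j - 1)) + (-8j^3 + 12j + 5).
Simplifying, P(j+1) = -(j + 1)(2j^3 + 2j^2 - 6j - 5) = -(j+1)(2(j+1)^3 - 4(j+1)^2 - 4(j+1) + 1),
which is the closed form with r = j+1.
By the principle of mathematical induction, the result holds for all r ≥ 1.

P(r) = -r(2r^3 - 4r^2 - 4r + 1)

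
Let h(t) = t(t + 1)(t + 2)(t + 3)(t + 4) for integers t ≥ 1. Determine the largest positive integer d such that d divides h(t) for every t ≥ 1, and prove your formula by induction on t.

d = 120

Computing the first values: h(1) = 120 and h(2) = 720; gcd(120, 720) = 120, so d ≤ 120.
We prove 120 | t(t + 1)(t + 2)(t + 3)(t + 4) for all t ≥ 1 by induction on t.
Base step (t = 1): h(1) = 120 = 120·(1), so 120 | h(1).
Suppose the result is true for t = i, i.e. 120 | h(i). Then
h(i+1) − h(i) = (i+1)·(i+2)·(i+3)·(i+4)·(i+5) − i·(i+1)·(i+2)·(i+3)·(i+4) = (i+1)·(i+2)·(i+3)·(i+4)·[(i+5) − i] = 5·(i+1)·(i+2)·(i+3)·(i+4). The product of 4 consecutive integers is divisible by (4)! = 24, so h(i+1) − h(i) is divisible by 5·24 = 120. By the inductive hypothesis 120 | h(i), hence 120 | h(i+1).
By the principle of mathematical induction, the result holds for all t ≥ 1.
Therefore the largest such d is 120.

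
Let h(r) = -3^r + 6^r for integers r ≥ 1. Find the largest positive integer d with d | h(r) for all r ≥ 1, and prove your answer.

Computing the first values: h(1) = 3 and h(2) = 27; gcd(3, 27) = 3, so d ≤ 3.
We prove 3 | -3^r + 6^r for all r ≥ 1 by induction on r.
For the base case r = 1: h(1) = 3 = 3·(1), so 3 | h(1).
Inductive step: suppose the statement holds for some k ≥ 1, i.e. 3 | h(k). Then
6^{k+1} − 3^{k+1} = 6·6^k − 3·3^k = 6·(6^k − 3^k) + (3)·3^k. The first term is divisible by 3 by the inductive hypothesis, and the second term (3)·3^k is divisible by 3 since 3 | 3. Hence 3 | h(k+1).
This completes the induction.
Therefore the largest such d is 3.

d = 3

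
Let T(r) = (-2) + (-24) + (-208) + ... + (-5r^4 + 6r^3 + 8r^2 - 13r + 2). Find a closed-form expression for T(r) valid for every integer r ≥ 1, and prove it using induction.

T(r) = -r(r^4 + r^3 - 4r^2 + r + 3)

We claim T(r) = -r(r^4 + r^3 - 4r^2 + r + 3) for all r ≥ 1.
For the base case r = 1: T(1) = -2, and the closed form gives -2. They agree.
Inductive step: suppose the statement holds for some j ≥ 1, so T(j) = j(-j^4 - j^3 + 4j^2 - j - 3).
Then T(j+1) = T(j) + (-5j^4 - 14j^3 - 4j^2 + j - 2) = (j(-j^4 - j^3 + 4j^2 - j - 3)) + (-5j^4 - 14j^3 - 4j^2 + j - 2).
Simplifying, T(j+1) = -(j + 1)(j^4 + 5j^3 + 5j^2 + 2) = -(j+1)((j+1)^4 + (j+1)^3 - 4(j+1)^2 + (j+1) + 3),
which is the closed form with r = j+1.
This completes the induction.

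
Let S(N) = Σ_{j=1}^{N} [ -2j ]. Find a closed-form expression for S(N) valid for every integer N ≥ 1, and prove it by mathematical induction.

We claim S(N) = -N(N + 1) for all N ≥ 1.
When N = 1: S(1) = -2, and the closed form gives -2. They agree.
Inductive step: assume the claim holds for N = j, so S(j) = j(-j - 1).
Then S(j+1) = S(j) + (-2j - 2) = (j(-j - 1)) + (-2j - 2).
Simplifying, S(j+1) = -(j + 1)(j + 2) = -(j+1)((j+1) + 1),
which is the closed form with N = j+1.
By induction, the statement is established for all N ≥ 1.

S(N) = -N(N + 1)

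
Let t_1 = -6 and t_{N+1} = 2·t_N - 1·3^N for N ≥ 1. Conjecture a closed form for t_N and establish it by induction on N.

Computing the first terms: t_1 = -6, t_2 = -15, t_3 = -39. This suggests t_N = -3·2^(N - 1) - 3^N.
Base step (N = 1): the formula gives -6 = -6 = t_1.
Inductive step: assume the claim holds for N = k, so t_k = -3·2^(k - 1) - 3^k.
Then t_{k+1} = 2·t_k - 1·3^k = 2·(-3·2^(k - 1) - 3^k) - 1·3^k = -3·2^k - 3^(k + 1) = -3·2^((k+1) - 1) - 3^(k+1),
which is the claimed formula at N = k+1.
Hence, by induction on N, the claim holds for every N ≥ 1.

t_N = -3·2^(N - 1) - 3^N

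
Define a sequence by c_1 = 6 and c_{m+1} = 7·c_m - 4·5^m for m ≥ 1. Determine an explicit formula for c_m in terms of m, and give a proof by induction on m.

Computing the first terms: c_1 = 6, c_2 = 22, c_3 = 54. This suggests c_m = 2·5^m - 4·7^(m - 1).
When m = 1: the formula gives 6 = 6 = c_1.
Inductive step: assume the claim holds for m = i, so c_i = 2·5^i - 4·7^(i - 1).
Then c_{i+1} = 7·c_i - 4·5^i = 7·(2·5^i - 4·7^(i - 1)) - 4·5^i = 2·5^(i + 1) - 4·7^i = 2·5^(i+1) - 4·7^((i+1) - 1),
which is the claimed formula at m = i+1.
By the principle of mathematical induction, the result holds for all m ≥ 1.

c_m = 2·5^m - 4·7^(m - 1)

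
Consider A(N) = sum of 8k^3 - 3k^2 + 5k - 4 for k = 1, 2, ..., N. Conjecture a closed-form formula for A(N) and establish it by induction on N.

We claim A(N) = N(2N^3 + 3N^2 + 3N - 2) for all N ≥ 1.
Base step (N = 1): A(1) = 6, and the closed form gives 6. They agree.
Inductive step: assume the claim holds for N = k, so A(k) = k(2k^3 + 3k^2 + 3k - 2).
Then A(k+1) = A(k) + (8k^3 + 21k^2 + 23k + 6) = (k(2k^3 + 3k^2 + 3k - 2)) + (8k^3 + 21k^2 + 23k + 6).
Simplifying, A(k+1) = (k + 1)(2k^3 + 9k^2 + 15k + 6) = (k+1)(2(k+1)^3 + 3(k+1)^2 + 3(k+1) - 2),
which is the closed form with N = k+1.
By induction, the statement is established for all N ≥ 1.

A(N) = N(2N^3 + 3N^2 + 3N - 2)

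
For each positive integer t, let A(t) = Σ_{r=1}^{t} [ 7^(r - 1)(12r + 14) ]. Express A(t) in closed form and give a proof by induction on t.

A(t) = 2·7^t(t + 1) - 2

We claim A(t) = 2·7^t(t + 1) - 2 for all t ≥ 1.
Base step (t = 1): A(1) = 26, and the closed form gives 26. They agree.
For the inductive step, assume it holds for an arbitrary r ≥ 1, so A(r) = 2·7^r(r + 1) - 2.
Then A(r+1) = A(r) + (7^r(12r + 26)) = (2·7^r(r + 1) - 2) + (7^r(12r + 26)).
Simplifying, A(r+1) = 14·7^r·r + 28·7^r - 2 = 2·7^(r+1)((r+1) + 1) - 2,
which is the closed form with t = r+1.
This completes the induction.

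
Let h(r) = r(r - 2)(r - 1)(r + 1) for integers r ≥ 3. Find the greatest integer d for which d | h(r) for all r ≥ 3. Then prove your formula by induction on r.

d = 24

Computing the first values: h(3) = 24 and h(4) = 120; gcd(24, 120) = 24, so d ≤ 24.
We prove 24 | r(r - 2)(r - 1)(r + 1) for all r ≥ 3 by induction on r.
Base step (r = 3): h(3) = 24 = 24·(1), so 24 | h(3).
For the inductive step, assume it holds for an arbitrary k ≥ 3, i.e. 24 | h(k). Then
h(k+1) − h(k) = (k-1)·k·(k+1)·(k+2) − (k-2)·(k-1)·k·(k+1) = (k-1)·k·(k+1)·[(k+2) − (k-2)] = 4·(k-1)·k·(k+1). The product of 3 consecutive integers is divisible by (3)! = 6, so h(k+1) − h(k) is divisible by 4·6 = 24. By the inductive hypothesis 24 | h(k), hence 24 | h(k+1).
By induction, the statement is established for all r ≥ 3.
Therefore the largest such d is 24.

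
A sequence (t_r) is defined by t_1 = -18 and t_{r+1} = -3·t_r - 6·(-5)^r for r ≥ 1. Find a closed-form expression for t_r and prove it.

t_r = (-3)^r + 3(-5)^r

Computing the first terms: t_1 = -18, t_2 = 84, t_3 = -402. This suggests t_r = (-3)^r + 3(-5)^r.
When r = 1: the formula gives -18 = -18 = t_1.
Inductive step: assume the claim holds for r = k, so t_k = (-3)^k + 3(-5)^k.
Then t_{k+1} = -3·t_k - 6·(-5)^k = -3·((-3)^k + 3(-5)^k) - 6·(-5)^k = (-3)^(k + 1) + 3(-5)^(k + 1),
which is the claimed formula at r = k+1.
This completes the induction.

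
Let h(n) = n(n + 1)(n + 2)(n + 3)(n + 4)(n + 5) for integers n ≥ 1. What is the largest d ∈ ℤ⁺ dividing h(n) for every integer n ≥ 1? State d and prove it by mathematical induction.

d = 720

Computing the first values: h(1) = 720 and h(2) = 5040; gcd(720, 5040) = 720, so d ≤ 720.
We prove 720 | n(n + 1)(n + 2)(n + 3)(n + 4)(n + 5) for all n ≥ 1 by induction on n.
When n = 1: h(1) = 720 = 720·(1), so 720 | h(1).
Suppose the result is true for n = i, i.e. 720 | h(i). Then
h(i+1) − h(i) = (i+1)·(i+2)·(i+3)·(i+4)·(i+5)·(i+6) − i·(i+1)·(i+2)·(i+3)·(i+4)·(i+5) = (i+1)·(i+2)·(i+3)·(i+4)·(i+5)·[(i+6) − i] = 6·(i+1)·(i+2)·(i+3)·(i+4)·(i+5). The product of 5 consecutive integers is divisible by (5)! = 120, so h(i+1) − h(i) is divisible by 6·120 = 720. By the inductive hypothesis 720 | h(i), hence 720 | h(i+1).
By induction, the statement is established for all n ≥ 1.
Therefore the largest such d is 720.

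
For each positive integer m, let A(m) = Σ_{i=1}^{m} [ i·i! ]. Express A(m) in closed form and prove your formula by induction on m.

A(m) = (m + 1)! - 1

We claim A(m) = (m + 1)! - 1 for all m ≥ 1.
When m = 1: A(1) = 1, and the closed form gives 1. They agree.
Inductive step: assume the claim holds for m = i, so A(i) = (i + 1)! - 1.
Then A(i+1) = A(i) + ((i + 1)(i + 1)!) = ((i + 1)! - 1) + ((i + 1)(i + 1)!).
Simplifying, A(i+1) = ((i+1) + 1)! - 1,
which is the closed form with m = i+1.
This completes the induction.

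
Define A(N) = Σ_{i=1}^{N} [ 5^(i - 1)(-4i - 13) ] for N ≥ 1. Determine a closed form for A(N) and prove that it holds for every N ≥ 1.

We claim A(N) = -5^N(N + 3) + 3 for all N ≥ 1.
When N = 1: A(1) = -17, and the closed form gives -17. They agree.
For the inductive step, assume it holds for an arbitrary i ≥ 1, so A(i) = -5^i(i + 3) + 3.
Then A(i+1) = A(i) + (5^i(-4i - 17)) = (-5^i(i + 3) + 3) + (5^i(-4i - 17)).
Simplifying, A(i+1) = -5·5^i·i - 20·5^i + 3 = -5^(i+1)((i+1) + 3) + 3,
which is the closed form with N = i+1.
Hence, by induction on N, the claim holds for every N ≥ 1.

A(N) = -5^N(N + 3) + 3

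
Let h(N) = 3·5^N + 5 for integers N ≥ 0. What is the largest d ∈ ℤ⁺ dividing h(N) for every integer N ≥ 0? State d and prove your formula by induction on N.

Computing the first values: h(0) = 8 and h(1) = 20; gcd(8, 20) = 4, so d ≤ 4.
We prove 4 | 3·5^N + 5 for all N ≥ 0 by induction on N.
When N = 0: h(0) = 8 = 4·(2), so 4 | h(0).
For the inductive step, assume it holds for an arbitrary j ≥ 0, i.e. 4 | h(j). Then
h(j+1) = 3·5^(j+1) + 5 = 5·(3·5^j + 5) - 20 = 5·h(j) - 20. The first term is divisible by 4 by the inductive hypothesis, and -20 is divisible by 4. Hence 4 | h(j+1).
This completes the induction.
Therefore the largest such d is 4.

d = 4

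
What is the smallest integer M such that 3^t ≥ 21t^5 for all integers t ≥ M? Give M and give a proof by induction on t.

M = 16

At t = 15: 14348907 < 15946875, so the inequality fails and M ≥ 16. We prove 3^t ≥ 21t^5 for all t ≥ 16.
When t = 16: 3^t = 43046721 and 21t^5 = 22020096, so 43046721 ≥ 22020096.
For the inductive step, assume it holds for an arbitrary p ≥ 16, so 3^p ≥ 21p^5.
Then 3^(p + 1) = 3·(3^p) ≥ 3·(21p^5).
Also, for p ≥ 16 we have 3·(21p^5) ≥ 21(p+1)^5, since 3 ≥ (1 + 1/p)^5 for all p ≥ 16.
Combining, 3^(p + 1) ≥ 21(p+1)^5.
By the principle of mathematical induction, the result holds for all t ≥ 16.
Hence the smallest such M is 16.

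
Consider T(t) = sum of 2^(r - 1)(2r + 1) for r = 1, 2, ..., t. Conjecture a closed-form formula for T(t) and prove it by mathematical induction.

T(t) = 2^t(2t - 1) + 1

We claim T(t) = 2^t(2t - 1) + 1 for all t ≥ 1.
When t = 1: T(1) = 3, and the closed form gives 3. They agree.
Inductive step: suppose the statement holds for some r ≥ 1, so T(r) = 2^r(2r - 1) + 1.
Then T(r+1) = T(r) + (2^r(2r + 3)) = (2^r(2r - 1) + 1) + (2^r(2r + 3)).
Simplifying, T(r+1) = 2^(r + 1) + 2^(r + 2)r + 1 = 2^(r+1)(2(r+1) - 1) + 1,
which is the closed form with t = r+1.
By the principle of mathematical induction, the result holds for all t ≥ 1.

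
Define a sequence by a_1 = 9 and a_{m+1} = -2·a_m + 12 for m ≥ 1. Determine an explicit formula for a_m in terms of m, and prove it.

a_m = 5(-2)^(m - 1) + 4

Computing the first terms: a_1 = 9, a_2 = -6, a_3 = 24. This suggests a_m = 5(-2)^(m - 1) + 4.
When m = 1: the formula gives 9 = 9 = a_1.
For the inductive step, assume it holds for an arbitrary j ≥ 1, so a_j = 5(-2)^(j - 1) + 4.
Then a_{j+1} = -2·a_j + 12 = -2·(5(-2)^(j - 1) + 4) + 12 = 5(-2)^j + 4 = 5(-2)^((j+1) - 1) + 4,
which is the claimed formula at m = j+1.
By induction, the statement is established for all m ≥ 1.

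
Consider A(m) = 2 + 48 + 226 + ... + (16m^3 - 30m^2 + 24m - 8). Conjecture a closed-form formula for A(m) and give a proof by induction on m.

A(m) = m(4m^3 - 2m^2 + m - 1)

We claim A(m) = m(4m^3 - 2m^2 + m - 1) for all m ≥ 1.
When m = 1: A(1) = 2, and the closed form gives 2. They agree.
Inductive step: suppose the statement holds for some r ≥ 1, so A(r) = r(4r^3 - 2r^2 + r - 1).
Then A(r+1) = A(r) + (16r^3 + 18r^2 + 12r + 2) = (r(4r^3 - 2r^2 + r - 1)) + (16r^3 + 18r^2 + 12r + 2).
Simplifying, A(r+1) = (r + 1)(4r^3 + 10r^2 + 9r + 2) = (r+1)(4(r+1)^3 - 2(r+1)^2 + (r+1) - 1),
which is the closed form with m = r+1.
By induction, the statement is established for all m ≥ 1.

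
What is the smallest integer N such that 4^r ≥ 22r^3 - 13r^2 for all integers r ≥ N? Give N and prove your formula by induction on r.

At r = 6: 4096 < 4284, so the inequality fails and N ≥ 7. We prove 4^r ≥ 22r^3 - 13r^2 for all r ≥ 7.
Base case (r = 7): 4^r = 16384 and 22r^3 - 13r^2 = 6909, so 16384 ≥ 6909.
Inductive step: suppose the statement holds for some j ≥ 7, so 4^j ≥ 22j^3 - 13j^2.
Then 4^(j + 1) = 4·(4^j) ≥ 4·(22j^3 - 13j^2).
Also, for j ≥ 7 we have 4·(22j^3 - 13j^2) ≥ 22(j+1)^3 - 13(j+1)^2, since 4·(22j^3 - 13j^2) − (22(j+1)^3 - 13(j+1)^2) = 66j^3 - 105j^2 - 40j - 9, which is nonnegative for all j ≥ 7.
Combining, 4^(j + 1) ≥ 22(j+1)^3 - 13(j+1)^2.
By the principle of mathematical induction, the result holds for all r ≥ 7.
Hence the smallest such N is 7.

N = 7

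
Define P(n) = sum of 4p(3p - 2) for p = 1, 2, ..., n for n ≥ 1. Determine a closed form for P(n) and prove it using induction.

P(n) = 2n(n + 1)(2n - 1)

We claim P(n) = 2n(n + 1)(2n - 1) for all n ≥ 1.
Base step (n = 1): P(1) = 4, and the closed form gives 4. They agree.
Inductive step: assume the claim holds for n = p, so P(p) = 2p(2p^2 + p - 1).
Then P(p+1) = P(p) + (4(p + 1)(3p + 1)) = (2p(2p^2 + p - 1)) + (4(p + 1)(3p + 1)).
Simplifying, P(p+1) = 2(p + 1)(p + 2)(2p + 1) = 2(p+1)((p+1) + 1)(2(p+1) - 1),
which is the closed form with n = p+1.
This completes the induction.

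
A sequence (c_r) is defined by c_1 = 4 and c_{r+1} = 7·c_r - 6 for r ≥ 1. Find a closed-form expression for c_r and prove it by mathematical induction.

Computing the first terms: c_1 = 4, c_2 = 22, c_3 = 148. This suggests c_r = 3·7^(r - 1) + 1.
When r = 1: the formula gives 4 = 4 = c_1.
For the inductive step, assume it holds for an arbitrary j ≥ 1, so c_j = 3·7^(j - 1) + 1.
Then c_{j+1} = 7·c_j - 6 = 7·(3·7^(j - 1) + 1) - 6 = 3·7^j + 1 = 3·7^((j+1) - 1) + 1,
which is the claimed formula at r = j+1.
By the principle of mathematical induction, the result holds for all r ≥ 1.

c_r = 3·7^(r - 1) + 1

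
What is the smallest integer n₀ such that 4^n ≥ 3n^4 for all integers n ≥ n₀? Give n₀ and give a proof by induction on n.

At n = 5: 1024 < 1875, so the inequality fails and n₀ ≥ 6. We prove 4^n ≥ 3n^4 for all n ≥ 6.
For the base case n = 6: 4^n = 4096 and 3n^4 = 3888, so 4096 ≥ 3888.
Inductive step: assume the claim holds for n = j, so 4^j ≥ 3j^4.
Then 4^(j + 1) = 4·(4^j) ≥ 4·(3j^4).
Also, for j ≥ 6 we have 4·(3j^4) ≥ 3(j+1)^4, since 4 ≥ (1 + 1/j)^4 for all j ≥ 6.
Combining, 4^(j + 1) ≥ 3(j+1)^4.
By the principle of mathematical induction, the result holds for all n ≥ 6.
Hence the smallest such n₀ is 6.

n₀ = 6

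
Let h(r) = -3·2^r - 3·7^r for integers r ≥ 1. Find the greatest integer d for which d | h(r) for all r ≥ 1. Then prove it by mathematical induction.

Computing the first values: h(1) = -27 and h(2) = -159; gcd(-27, -159) = 3, so d ≤ 3.
We prove 3 | -3·2^r - 3·7^r for all r ≥ 1 by induction on r.
Base step (r = 1): h(1) = -27 = 3·(-9), so 3 | h(1).
For the inductive step, assume it holds for an arbitrary p ≥ 1, i.e. 3 | h(p). Then
h(p+1) − 7·h(p) = (-3·2^(p+1) - 3·7^(p+1)) − 7·(-3·2^p - 3·7^p) = (-3)·2^p·(2 − 7) = (15)·2^p. Since 3 | h(p) by the inductive hypothesis, 3 | 7·h(p); and 3 | 15 since 15 = 3·5. Therefore 3 | h(p+1).
This completes the induction.
Therefore the largest such d is 3.

d = 3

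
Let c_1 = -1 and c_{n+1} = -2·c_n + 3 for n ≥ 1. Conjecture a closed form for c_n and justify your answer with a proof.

Computing the first terms: c_1 = -1, c_2 = 5, c_3 = -7. This suggests c_n = (-2)^n + 1.
Base step (n = 1): the formula gives -1 = -1 = c_1.
Suppose the result is true for n = k, so c_k = (-2)^k + 1.
Then c_{k+1} = -2·c_k + 3 = -2·((-2)^k + 1) + 3 = (-2)^(k + 1) + 1,
which is the claimed formula at n = k+1.
By the principle of mathematical induction, the result holds for all n ≥ 1.

c_n = (-2)^n + 1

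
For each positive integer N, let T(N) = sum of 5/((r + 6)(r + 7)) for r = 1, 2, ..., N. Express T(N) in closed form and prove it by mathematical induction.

T(N) = 5N/(7(N + 7))

We claim T(N) = 5N/(7(N + 7)) for all N ≥ 1.
Base case (N = 1): T(1) = 5/56, and the closed form gives 5/56. They agree.
Inductive step: suppose the statement holds for some r ≥ 1, so T(r) = 5r/(7(r + 7)).
Then T(r+1) = T(r) + (5/((r + 7)(r + 8))) = (5r/(7(r + 7))) + (5/((r + 7)(r + 8))).
Simplifying, T(r+1) = 5(r + 1)/(7(r + 8)) = 5(r+1)/(7((r+1) + 7)),
which is the closed form with N = r+1.
By induction, the statement is established for all N ≥ 1.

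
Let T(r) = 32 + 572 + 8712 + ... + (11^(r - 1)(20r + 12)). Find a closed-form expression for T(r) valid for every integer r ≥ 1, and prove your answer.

T(r) = 11^r(2r + 1) - 1

We claim T(r) = 11^r(2r + 1) - 1 for all r ≥ 1.
For the base case r = 1: T(1) = 32, and the closed form gives 32. They agree.
For the inductive step, assume it holds for an arbitrary j ≥ 1, so T(j) = 11^j(2j + 1) - 1.
Then T(j+1) = T(j) + (11^j(20j + 32)) = (11^j(2j + 1) - 1) + (11^j(20j + 32)).
Simplifying, T(j+1) = 22·11^j·j + 33·11^j - 1 = 11^(j+1)(2(j+1) + 1) - 1,
which is the closed form with r = j+1.
By the principle of mathematical induction, the result holds for all r ≥ 1.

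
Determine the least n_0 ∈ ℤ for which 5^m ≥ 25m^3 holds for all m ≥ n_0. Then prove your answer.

At m = 4: 625 < 1600, so the inequality fails and n_0 ≥ 5. We prove 5^m ≥ 25m^3 for all m ≥ 5.
Base step (m = 5): 5^m = 3125 and 25m^3 = 3125, so 3125 ≥ 3125.
Inductive step: suppose the statement holds for some k ≥ 5, so 5^k ≥ 25k^3.
Then 5^(k + 1) = 5·(5^k) ≥ 5·(25k^3).
Also, for k ≥ 5 we have 5·(25k^3) ≥ 25(k+1)^3, since 5 ≥ (1 + 1/k)^3 for all k ≥ 5.
Combining, 5^(k + 1) ≥ 25(k+1)^3.
By the principle of mathematical induction, the result holds for all m ≥ 5.
Hence the smallest such n_0 is 5.

n_0 = 5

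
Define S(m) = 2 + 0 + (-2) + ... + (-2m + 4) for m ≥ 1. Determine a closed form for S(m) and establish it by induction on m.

S(m) = -m(m - 3)

We claim S(m) = -m(m - 3) for all m ≥ 1.
For the base case m = 1: S(1) = 2, and the closed form gives 2. They agree.
Inductive step: suppose the statement holds for some k ≥ 1, so S(k) = k(-k + 3).
Then S(k+1) = S(k) + (-2k + 2) = (k(-k + 3)) + (-2k + 2).
Simplifying, S(k+1) = -(k - 2)(k + 1) = -(k+1)((k+1) - 3),
which is the closed form with m = k+1.
By the principle of mathematical induction, the result holds for all m ≥ 1.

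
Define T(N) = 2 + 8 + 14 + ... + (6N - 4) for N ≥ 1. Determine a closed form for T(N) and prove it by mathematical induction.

We claim T(N) = N(3N - 1) for all N ≥ 1.
For the base case N = 1: T(1) = 2, and the closed form gives 2. They agree.
Inductive step: assume the claim holds for N = j, so T(j) = j(3j - 1).
Then T(j+1) = T(j) + (6j + 2) = (j(3j - 1)) + (6j + 2).
Simplifying, T(j+1) = (j + 1)(3j + 2) = (j+1)(3(j+1) - 1),
which is the closed form with N = j+1.
Hence, by induction on N, the claim holds for every N ≥ 1.

T(N) = N(3N - 1)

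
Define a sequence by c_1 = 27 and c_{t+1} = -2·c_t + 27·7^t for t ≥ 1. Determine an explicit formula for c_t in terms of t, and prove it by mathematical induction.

Computing the first terms: c_1 = 27, c_2 = 135, c_3 = 1053. This suggests c_t = -3(-2)^t + 3·7^t.
When t = 1: the formula gives 27 = 27 = c_1.
Inductive step: assume the claim holds for t = p, so c_p = -3(-2)^p + 3·7^p.
Then c_{p+1} = -2·c_p + 27·7^p = -2·(-3(-2)^p + 3·7^p) + 27·7^p = -3(-2)^(p + 1) + 3·7^(p + 1),
which is the claimed formula at t = p+1.
By the principle of mathematical induction, the result holds for all t ≥ 1.

c_t = -3(-2)^t + 3·7^t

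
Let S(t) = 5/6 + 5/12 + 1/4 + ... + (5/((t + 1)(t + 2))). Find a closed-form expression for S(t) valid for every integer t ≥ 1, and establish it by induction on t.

S(t) = 5t/(2(t + 2))

We claim S(t) = 5t/(2(t + 2)) for all t ≥ 1.
Base step (t = 1): S(1) = 5/6, and the closed form gives 5/6. They agree.
Suppose the result is true for t = i, so S(i) = 5i/(2(i + 2)).
Then S(i+1) = S(i) + (5/((i + 2)(i + 3))) = (5i/(2(i + 2))) + (5/((i + 2)(i + 3))).
Simplifying, S(i+1) = 5(i + 1)/(2(i + 3)) = 5(i+1)/(2((i+1) + 2)),
which is the closed form with t = i+1.
By the principle of mathematical induction, the result holds for all t ≥ 1.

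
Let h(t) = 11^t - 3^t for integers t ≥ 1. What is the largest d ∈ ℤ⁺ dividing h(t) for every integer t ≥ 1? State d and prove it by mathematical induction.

d = 8

Computing the first values: h(1) = 8 and h(2) = 112; gcd(8, 112) = 8, so d ≤ 8.
We prove 8 | 11^t - 3^t for all t ≥ 1 by induction on t.
Base case (t = 1): h(1) = 8 = 8·(1), so 8 | h(1).
Inductive step: suppose the statement holds for some p ≥ 1, i.e. 8 | h(p). Then
11^{p+1} − 3^{p+1} = 11·11^p − 3·3^p = 11·(11^p − 3^p) + (8)·3^p. The first term is divisible by 8 by the inductive hypothesis, and the second term (8)·3^p is divisible by 8 since 8 | 8. Hence 8 | h(p+1).
By induction, the statement is established for all t ≥ 1.
Therefore the largest such d is 8.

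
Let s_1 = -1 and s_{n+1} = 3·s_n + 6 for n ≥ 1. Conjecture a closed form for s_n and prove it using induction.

s_n = 2·3^(n - 1) - 3

Computing the first terms: s_1 = -1, s_2 = 3, s_3 = 15. This suggests s_n = 2·3^(n - 1) - 3.
Base step (n = 1): the formula gives -1 = -1 = s_1.
Inductive step: assume the claim holds for n = k, so s_k = 2·3^(k - 1) - 3.
Then s_{k+1} = 3·s_k + 6 = 3·(2·3^(k - 1) - 3) + 6 = 2·3^k - 3 = 2·3^((k+1) - 1) - 3,
which is the claimed formula at n = k+1.
Hence, by induction on n, the claim holds for every n ≥ 1.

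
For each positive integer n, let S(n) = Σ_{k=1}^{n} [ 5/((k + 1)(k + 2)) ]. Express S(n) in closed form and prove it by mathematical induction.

S(n) = 5n/(2(n + 2))

We claim S(n) = 5n/(2(n + 2)) for all n ≥ 1.
Base step (n = 1): S(1) = 5/6, and the closed form gives 5/6. They agree.
For the inductive step, assume it holds for an arbitrary k ≥ 1, so S(k) = 5k/(2(k + 2)).
Then S(k+1) = S(k) + (5/((k + 2)(k + 3))) = (5k/(2(k + 2))) + (5/((k + 2)(k + 3))).
Simplifying, S(k+1) = 5(k + 1)/(2(k + 3)) = 5(k+1)/(2((k+1) + 2)),
which is the closed form with n = k+1.
By the principle of mathematical induction, the result holds for all n ≥ 1.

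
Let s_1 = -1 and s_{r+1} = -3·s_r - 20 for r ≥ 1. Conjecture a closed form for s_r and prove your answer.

Computing the first terms: s_1 = -1, s_2 = -17, s_3 = 31. This suggests s_r = 4(-3)^(r - 1) - 5.
Base case (r = 1): the formula gives -1 = -1 = s_1.
Inductive step: assume the claim holds for r = p, so s_p = 4(-3)^(p - 1) - 5.
Then s_{p+1} = -3·s_p - 20 = -3·(4(-3)^(p - 1) - 5) - 20 = 4(-3)^p - 5 = 4(-3)^((p+1) - 1) - 5,
which is the claimed formula at r = p+1.
By the principle of mathematical induction, the result holds for all r ≥ 1.

s_r = 4(-3)^(r - 1) - 5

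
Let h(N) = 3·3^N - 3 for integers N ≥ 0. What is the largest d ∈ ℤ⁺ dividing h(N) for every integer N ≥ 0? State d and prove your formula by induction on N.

d = 6

Computing the first values: h(0) = 0 and h(1) = 6; gcd(0, 6) = 6, so d ≤ 6.
We prove 6 | 3·3^N - 3 for all N ≥ 0 by induction on N.
For the base case N = 0: h(0) = 0 = 6·(0), so 6 | h(0).
Inductive step: assume the claim holds for N = r, i.e. 6 | h(r). Then
h(r+1) = 3·3^(r+1) - 3 = 3·(3·3^r - 3) + 6 = 3·h(r) + 6. The first term is divisible by 6 by the inductive hypothesis, and 6 is divisible by 6. Hence 6 | h(r+1).
This completes the induction.
Therefore the largest such d is 6.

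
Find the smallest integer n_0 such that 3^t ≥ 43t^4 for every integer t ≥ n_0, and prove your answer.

At t = 12: 531441 < 891648, so the inequality fails and n_0 ≥ 13. We prove 3^t ≥ 43t^4 for all t ≥ 13.
For the base case t = 13: 3^t = 1594323 and 43t^4 = 1228123, so 1594323 ≥ 1228123.
Inductive step: suppose the statement holds for some j ≥ 13, so 3^j ≥ 43j^4.
Then 3^(j + 1) = 3·(3^j) ≥ 3·(43j^4).
Also, for j ≥ 13 we have 3·(43j^4) ≥ 43(j+1)^4, since 3 ≥ (1 + 1/j)^4 for all j ≥ 13.
Combining, 3^(j + 1) ≥ 43(j+1)^4.
By induction, the statement is established for all t ≥ 13.
Hence the smallest such n_0 is 13.

n_0 = 13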